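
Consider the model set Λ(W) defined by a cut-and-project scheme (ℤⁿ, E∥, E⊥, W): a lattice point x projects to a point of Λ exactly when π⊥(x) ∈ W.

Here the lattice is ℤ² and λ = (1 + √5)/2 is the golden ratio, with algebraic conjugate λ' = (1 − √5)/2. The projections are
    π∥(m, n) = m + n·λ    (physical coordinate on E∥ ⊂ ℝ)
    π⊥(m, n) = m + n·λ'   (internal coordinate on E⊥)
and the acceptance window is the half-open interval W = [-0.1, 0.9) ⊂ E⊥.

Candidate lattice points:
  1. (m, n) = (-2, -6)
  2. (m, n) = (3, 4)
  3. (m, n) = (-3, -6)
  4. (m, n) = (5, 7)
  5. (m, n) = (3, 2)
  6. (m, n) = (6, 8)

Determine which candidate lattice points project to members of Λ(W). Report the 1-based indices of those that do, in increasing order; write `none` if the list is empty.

λ' = (1−√5)/2 ≈ -0.61803.
[1] lift (-2,-6): star map gives 1.70820; window check -0.1 ≤ 1.70820 < 0.9 is false → out
[2] lift (3,4): star map gives 0.52786; window check -0.1 ≤ 0.52786 < 0.9 is true → IN Λ
[3] lift (-3,-6): star map gives 0.70820; window check -0.1 ≤ 0.70820 < 0.9 is true → IN Λ
[4] lift (5,7): star map gives 0.67376; window check -0.1 ≤ 0.67376 < 0.9 is true → IN Λ
[5] lift (3,2): star map gives 1.76393; window check -0.1 ≤ 1.76393 < 0.9 is false → out
[6] lift (6,8): star map gives 1.05573; window check -0.1 ≤ 1.05573 < 0.9 is false → out

2, 3, 4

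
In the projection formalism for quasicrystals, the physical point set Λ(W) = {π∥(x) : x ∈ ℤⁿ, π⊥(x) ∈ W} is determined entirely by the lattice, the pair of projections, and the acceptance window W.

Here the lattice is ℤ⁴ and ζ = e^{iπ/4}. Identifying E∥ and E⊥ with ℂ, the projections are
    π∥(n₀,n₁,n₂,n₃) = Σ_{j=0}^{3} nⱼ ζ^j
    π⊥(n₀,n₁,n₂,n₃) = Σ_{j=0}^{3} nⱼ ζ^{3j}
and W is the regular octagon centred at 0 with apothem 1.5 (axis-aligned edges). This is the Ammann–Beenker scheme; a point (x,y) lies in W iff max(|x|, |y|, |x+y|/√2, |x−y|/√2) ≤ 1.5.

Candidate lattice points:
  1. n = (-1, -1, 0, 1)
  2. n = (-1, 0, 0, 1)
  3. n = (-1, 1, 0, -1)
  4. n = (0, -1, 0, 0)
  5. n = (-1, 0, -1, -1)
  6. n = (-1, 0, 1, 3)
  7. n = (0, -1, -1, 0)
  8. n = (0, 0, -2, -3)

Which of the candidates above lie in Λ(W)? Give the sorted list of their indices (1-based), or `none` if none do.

1, 2, 4, 7

Internal map: ζ^{3j} for j=0..3 gives (1,0), (−√2/2,√2/2), (0,−1), (√2/2,√2/2).
candidate 1: n = (-1, -1, 0, 1) → π⊥ ≈ (+0.4142, +0.0000); max(|x|,|y|,|x±y|/√2) = 0.4142 ≤ 1.5 ⇒ ∈ W
candidate 2: n = (-1, 0, 0, 1) → π⊥ ≈ (-0.2929, +0.7071); max(|x|,|y|,|x±y|/√2) = 0.7071 ≤ 1.5 ⇒ ∈ W
candidate 3: n = (-1, 1, 0, -1) → π⊥ ≈ (-2.4142, +0.0000); max(|x|,|y|,|x±y|/√2) = 2.4142 > 1.5 ⇒ ∉ W
candidate 4: n = (0, -1, 0, 0) → π⊥ ≈ (+0.7071, -0.7071); max(|x|,|y|,|x±y|/√2) = 1.0000 ≤ 1.5 ⇒ ∈ W
candidate 5: n = (-1, 0, -1, -1) → π⊥ ≈ (-1.7071, +0.2929); max(|x|,|y|,|x±y|/√2) = 1.7071 > 1.5 ⇒ ∉ W
candidate 6: n = (-1, 0, 1, 3) → π⊥ ≈ (+1.1213, +1.1213); max(|x|,|y|,|x±y|/√2) = 1.5858 > 1.5 ⇒ ∉ W
candidate 7: n = (0, -1, -1, 0) → π⊥ ≈ (+0.7071, +0.2929); max(|x|,|y|,|x±y|/√2) = 0.7071 ≤ 1.5 ⇒ ∈ W
candidate 8: n = (0, 0, -2, -3) → π⊥ ≈ (-2.1213, -0.1213); max(|x|,|y|,|x±y|/√2) = 2.1213 > 1.5 ⇒ ∉ W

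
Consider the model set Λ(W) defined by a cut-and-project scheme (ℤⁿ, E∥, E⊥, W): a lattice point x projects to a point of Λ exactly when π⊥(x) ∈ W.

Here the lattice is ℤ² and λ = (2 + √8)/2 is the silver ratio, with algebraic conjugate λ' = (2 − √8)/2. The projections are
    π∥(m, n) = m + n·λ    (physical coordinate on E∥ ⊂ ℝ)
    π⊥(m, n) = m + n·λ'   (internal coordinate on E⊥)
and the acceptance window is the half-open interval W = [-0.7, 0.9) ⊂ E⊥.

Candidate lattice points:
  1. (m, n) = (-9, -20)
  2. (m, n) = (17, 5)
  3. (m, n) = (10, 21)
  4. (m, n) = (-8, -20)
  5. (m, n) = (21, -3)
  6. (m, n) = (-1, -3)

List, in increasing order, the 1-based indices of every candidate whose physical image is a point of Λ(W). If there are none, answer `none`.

λ' = (2−√8)/2 ≈ -0.4142.
#1 (-9,-20): internal coord -9 + (-20)·λ' = -0.7157; -0.7157 ∉ [-0.7, 0.9) → out
#2 (17,5): internal coord 17 + (5)·λ' = +14.9289; +14.9289 ∉ [-0.7, 0.9) → out
#3 (10,21): internal coord 10 + (21)·λ' = +1.3015; +1.3015 ∉ [-0.7, 0.9) → out
#4 (-8,-20): internal coord -8 + (-20)·λ' = +0.2843; +0.2843 ∈ [-0.7, 0.9) → IN Λ
#5 (21,-3): internal coord 21 + (-3)·λ' = +22.2426; +22.2426 ∉ [-0.7, 0.9) → out
#6 (-1,-3): internal coord -1 + (-3)·λ' = +0.2426; +0.2426 ∈ [-0.7, 0.9) → IN Λ

4, 6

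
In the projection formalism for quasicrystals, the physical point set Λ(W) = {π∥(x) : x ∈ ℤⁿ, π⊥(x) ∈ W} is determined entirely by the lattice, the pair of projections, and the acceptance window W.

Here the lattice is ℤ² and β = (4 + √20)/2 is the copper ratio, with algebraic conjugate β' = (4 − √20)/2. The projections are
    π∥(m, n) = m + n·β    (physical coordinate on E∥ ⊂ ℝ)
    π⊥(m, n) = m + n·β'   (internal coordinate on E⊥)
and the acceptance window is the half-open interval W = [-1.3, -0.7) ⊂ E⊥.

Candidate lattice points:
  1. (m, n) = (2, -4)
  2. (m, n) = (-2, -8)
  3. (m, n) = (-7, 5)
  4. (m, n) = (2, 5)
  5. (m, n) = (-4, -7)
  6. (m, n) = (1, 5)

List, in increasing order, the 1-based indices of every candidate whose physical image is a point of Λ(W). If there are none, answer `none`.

Numerically β ≈ 4.2361 and β' = −1/β ≈ -0.2361.
candidate 1: (m,n)=(2,-4) → π∥ = 2-4·β ≈ -14.9443, π⊥ = 2-4·β' ≈ 2.9443 ∉ [-1.3, -0.7) ⇒ out
candidate 2: (m,n)=(-2,-8) → π∥ = -2-8·β ≈ -35.8885, π⊥ = -2-8·β' ≈ -0.1115 ∉ [-1.3, -0.7) ⇒ out
candidate 3: (m,n)=(-7,5) → π∥ = -7+5·β ≈ 14.1803, π⊥ = -7+5·β' ≈ -8.1803 ∉ [-1.3, -0.7) ⇒ out
candidate 4: (m,n)=(2,5) → π∥ = 2+5·β ≈ 23.1803, π⊥ = 2+5·β' ≈ 0.8197 ∉ [-1.3, -0.7) ⇒ out
candidate 5: (m,n)=(-4,-7) → π∥ = -4-7·β ≈ -33.6525, π⊥ = -4-7·β' ≈ -2.3475 ∉ [-1.3, -0.7) ⇒ out
candidate 6: (m,n)=(1,5) → π∥ = 1+5·β ≈ 22.1803, π⊥ = 1+5·β' ≈ -0.1803 ∉ [-1.3, -0.7) ⇒ out

none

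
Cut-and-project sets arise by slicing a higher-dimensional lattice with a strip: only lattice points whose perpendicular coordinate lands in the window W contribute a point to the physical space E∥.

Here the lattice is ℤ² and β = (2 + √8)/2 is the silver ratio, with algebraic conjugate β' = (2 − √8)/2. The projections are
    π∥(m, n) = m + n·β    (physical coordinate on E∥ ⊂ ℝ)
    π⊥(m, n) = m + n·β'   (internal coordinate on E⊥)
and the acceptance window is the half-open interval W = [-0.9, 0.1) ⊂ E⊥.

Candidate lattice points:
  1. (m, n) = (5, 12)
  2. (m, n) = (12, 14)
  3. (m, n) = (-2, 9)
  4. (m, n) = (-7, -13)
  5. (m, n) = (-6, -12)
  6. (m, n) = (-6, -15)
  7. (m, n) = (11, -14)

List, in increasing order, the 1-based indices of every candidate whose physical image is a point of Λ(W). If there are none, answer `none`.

1

Compute β' = (2−√8)/2 = -0.4142, so π⊥(m,n) = m -0.4142·n.
#1 (5,12): internal coord 5 + (12)·β' = +0.0294; +0.0294 ∈ [-0.9, 0.1) → IN Λ
#2 (12,14): internal coord 12 + (14)·β' = +6.2010; +6.2010 ∉ [-0.9, 0.1) → out
#3 (-2,9): internal coord -2 + (9)·β' = -5.7279; -5.7279 ∉ [-0.9, 0.1) → out
#4 (-7,-13): internal coord -7 + (-13)·β' = -1.6152; -1.6152 ∉ [-0.9, 0.1) → out
#5 (-6,-12): internal coord -6 + (-12)·β' = -1.0294; -1.0294 ∉ [-0.9, 0.1) → out
#6 (-6,-15): internal coord -6 + (-15)·β' = +0.2132; +0.2132 ∉ [-0.9, 0.1) → out
#7 (11,-14): internal coord 11 + (-14)·β' = +16.7990; +16.7990 ∉ [-0.9, 0.1) → out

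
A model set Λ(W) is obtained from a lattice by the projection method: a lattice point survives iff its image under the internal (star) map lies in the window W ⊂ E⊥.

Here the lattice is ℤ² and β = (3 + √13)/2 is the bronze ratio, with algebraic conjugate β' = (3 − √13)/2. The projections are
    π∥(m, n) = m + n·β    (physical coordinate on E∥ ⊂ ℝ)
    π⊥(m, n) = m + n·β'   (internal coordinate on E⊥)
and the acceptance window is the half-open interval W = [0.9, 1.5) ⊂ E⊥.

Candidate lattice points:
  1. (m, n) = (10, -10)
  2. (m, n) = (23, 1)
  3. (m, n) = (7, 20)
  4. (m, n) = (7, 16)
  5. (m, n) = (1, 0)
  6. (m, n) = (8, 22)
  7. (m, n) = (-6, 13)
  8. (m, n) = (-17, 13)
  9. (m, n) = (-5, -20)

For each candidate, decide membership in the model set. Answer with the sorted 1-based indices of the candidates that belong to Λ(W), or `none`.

3, 5, 6, 9

Compute β' = (3−√13)/2 = -0.3028, so π⊥(m,n) = m -0.3028·n.
[1] lift (10,-10): star map gives 13.0278; window check 0.9 ≤ 13.0278 < 1.5 is false → out
[2] lift (23,1): star map gives 22.6972; window check 0.9 ≤ 22.6972 < 1.5 is false → out
[3] lift (7,20): star map gives 0.9445; window check 0.9 ≤ 0.9445 < 1.5 is true → IN Λ
[4] lift (7,16): star map gives 2.1556; window check 0.9 ≤ 2.1556 < 1.5 is false → out
[5] lift (1,0): star map gives 1.0000; window check 0.9 ≤ 1.0000 < 1.5 is true → IN Λ
[6] lift (8,22): star map gives 1.3389; window check 0.9 ≤ 1.3389 < 1.5 is true → IN Λ
[7] lift (-6,13): star map gives -9.9361; window check 0.9 ≤ -9.9361 < 1.5 is false → out
[8] lift (-17,13): star map gives -20.9361; window check 0.9 ≤ -20.9361 < 1.5 is false → out
[9] lift (-5,-20): star map gives 1.0555; window check 0.9 ≤ 1.0555 < 1.5 is true → IN Λ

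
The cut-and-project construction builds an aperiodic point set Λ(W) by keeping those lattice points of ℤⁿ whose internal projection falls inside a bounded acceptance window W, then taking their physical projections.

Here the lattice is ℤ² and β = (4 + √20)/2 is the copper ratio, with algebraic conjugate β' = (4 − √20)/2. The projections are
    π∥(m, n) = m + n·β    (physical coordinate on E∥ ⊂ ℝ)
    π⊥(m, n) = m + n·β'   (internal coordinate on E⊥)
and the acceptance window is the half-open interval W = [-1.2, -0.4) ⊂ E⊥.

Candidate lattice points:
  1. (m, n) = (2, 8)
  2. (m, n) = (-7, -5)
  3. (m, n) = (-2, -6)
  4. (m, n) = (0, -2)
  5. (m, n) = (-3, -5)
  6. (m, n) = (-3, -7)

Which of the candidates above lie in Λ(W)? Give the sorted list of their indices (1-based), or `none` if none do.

3

Compute β' = (4−√20)/2 = -0.2361, so π⊥(m,n) = m -0.2361·n.
[1] lift (2,8): star map gives 0.1115; window check -1.2 ≤ 0.1115 < -0.4 is false → out
[2] lift (-7,-5): star map gives -5.8197; window check -1.2 ≤ -5.8197 < -0.4 is false → out
[3] lift (-2,-6): star map gives -0.5836; window check -1.2 ≤ -0.5836 < -0.4 is true → IN Λ
[4] lift (0,-2): star map gives 0.4721; window check -1.2 ≤ 0.4721 < -0.4 is false → out
[5] lift (-3,-5): star map gives -1.8197; window check -1.2 ≤ -1.8197 < -0.4 is false → out
[6] lift (-3,-7): star map gives -1.3475; window check -1.2 ≤ -1.3475 < -0.4 is false → out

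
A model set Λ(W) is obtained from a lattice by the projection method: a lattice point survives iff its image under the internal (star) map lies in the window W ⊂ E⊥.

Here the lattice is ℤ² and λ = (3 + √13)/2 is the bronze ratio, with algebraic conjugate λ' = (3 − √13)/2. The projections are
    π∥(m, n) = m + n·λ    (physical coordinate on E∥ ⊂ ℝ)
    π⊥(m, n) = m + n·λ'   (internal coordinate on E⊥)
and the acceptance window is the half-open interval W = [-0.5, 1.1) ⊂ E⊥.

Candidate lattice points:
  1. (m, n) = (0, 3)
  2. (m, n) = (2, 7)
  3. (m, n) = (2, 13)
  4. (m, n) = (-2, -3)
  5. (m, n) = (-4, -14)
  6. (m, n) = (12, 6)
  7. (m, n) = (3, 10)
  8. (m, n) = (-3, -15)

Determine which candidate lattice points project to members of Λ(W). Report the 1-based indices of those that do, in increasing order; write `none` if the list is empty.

2, 5, 7

Numerically λ ≈ 3.302776 and λ' = −1/λ ≈ -0.302776.
[1] lift (0,3): star map gives -0.908327; window check -0.5 ≤ -0.908327 < 1.1 is false → out
[2] lift (2,7): star map gives -0.119429; window check -0.5 ≤ -0.119429 < 1.1 is true → IN Λ
[3] lift (2,13): star map gives -1.936083; window check -0.5 ≤ -1.936083 < 1.1 is false → out
[4] lift (-2,-3): star map gives -1.091673; window check -0.5 ≤ -1.091673 < 1.1 is false → out
[5] lift (-4,-14): star map gives 0.238859; window check -0.5 ≤ 0.238859 < 1.1 is true → IN Λ
[6] lift (12,6): star map gives 10.183346; window check -0.5 ≤ 10.183346 < 1.1 is false → out
[7] lift (3,10): star map gives -0.027756; window check -0.5 ≤ -0.027756 < 1.1 is true → IN Λ
[8] lift (-3,-15): star map gives 1.541635; window check -0.5 ≤ 1.541635 < 1.1 is false → out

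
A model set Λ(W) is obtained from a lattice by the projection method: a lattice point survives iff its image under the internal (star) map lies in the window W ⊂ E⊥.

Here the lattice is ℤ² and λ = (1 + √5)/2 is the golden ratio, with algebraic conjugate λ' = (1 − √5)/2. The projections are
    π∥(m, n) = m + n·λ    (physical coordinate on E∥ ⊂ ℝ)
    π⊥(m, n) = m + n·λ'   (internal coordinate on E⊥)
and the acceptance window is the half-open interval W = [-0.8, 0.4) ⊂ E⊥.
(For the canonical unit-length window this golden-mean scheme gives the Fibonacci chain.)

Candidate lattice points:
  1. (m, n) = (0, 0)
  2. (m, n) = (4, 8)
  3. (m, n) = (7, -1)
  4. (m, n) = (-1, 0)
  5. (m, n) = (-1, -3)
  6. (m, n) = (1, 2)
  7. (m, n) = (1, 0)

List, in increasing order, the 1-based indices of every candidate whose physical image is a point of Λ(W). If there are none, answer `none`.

λ' = (1−√5)/2 ≈ -0.61803.
#1 (0,0): internal coord 0 + (0)·λ' = +0.00000; +0.00000 ∈ [-0.8, 0.4) → IN Λ
#2 (4,8): internal coord 4 + (8)·λ' = -0.94427; -0.94427 ∉ [-0.8, 0.4) → out
#3 (7,-1): internal coord 7 + (-1)·λ' = +7.61803; +7.61803 ∉ [-0.8, 0.4) → out
#4 (-1,0): internal coord -1 + (0)·λ' = -1.00000; -1.00000 ∉ [-0.8, 0.4) → out
#5 (-1,-3): internal coord -1 + (-3)·λ' = +0.85410; +0.85410 ∉ [-0.8, 0.4) → out
#6 (1,2): internal coord 1 + (2)·λ' = -0.23607; -0.23607 ∈ [-0.8, 0.4) → IN Λ
#7 (1,0): internal coord 1 + (0)·λ' = +1.00000; +1.00000 ∉ [-0.8, 0.4) → out

1, 6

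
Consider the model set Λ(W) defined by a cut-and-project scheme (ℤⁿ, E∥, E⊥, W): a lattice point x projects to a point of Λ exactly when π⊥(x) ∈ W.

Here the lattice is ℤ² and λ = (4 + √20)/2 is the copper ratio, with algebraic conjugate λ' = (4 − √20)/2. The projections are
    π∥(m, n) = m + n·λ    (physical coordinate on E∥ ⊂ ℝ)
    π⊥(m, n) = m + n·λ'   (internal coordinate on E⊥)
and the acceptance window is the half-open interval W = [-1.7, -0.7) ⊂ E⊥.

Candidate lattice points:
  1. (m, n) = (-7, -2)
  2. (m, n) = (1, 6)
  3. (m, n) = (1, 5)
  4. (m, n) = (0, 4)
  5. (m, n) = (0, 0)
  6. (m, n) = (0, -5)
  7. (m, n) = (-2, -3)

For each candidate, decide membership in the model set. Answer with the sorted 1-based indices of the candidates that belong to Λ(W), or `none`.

4, 7

λ' = (4−√20)/2 ≈ -0.2361.
candidate 1: (m,n)=(-7,-2) → π∥ = -7-2·λ ≈ -15.4721, π⊥ = -7-2·λ' ≈ -6.5279 ∉ [-1.7, -0.7) ⇒ out
candidate 2: (m,n)=(1,6) → π∥ = 1+6·λ ≈ 26.4164, π⊥ = 1+6·λ' ≈ -0.4164 ∉ [-1.7, -0.7) ⇒ out
candidate 3: (m,n)=(1,5) → π∥ = 1+5·λ ≈ 22.1803, π⊥ = 1+5·λ' ≈ -0.1803 ∉ [-1.7, -0.7) ⇒ out
candidate 4: (m,n)=(0,4) → π∥ = 0+4·λ ≈ 16.9443, π⊥ = 0+4·λ' ≈ -0.9443 ∈ [-1.7, -0.7) ⇒ IN Λ
candidate 5: (m,n)=(0,0) → π∥ = 0+0·λ ≈ 0.0000, π⊥ = 0+0·λ' ≈ 0.0000 ∉ [-1.7, -0.7) ⇒ out
candidate 6: (m,n)=(0,-5) → π∥ = 0-5·λ ≈ -21.1803, π⊥ = 0-5·λ' ≈ 1.1803 ∉ [-1.7, -0.7) ⇒ out
candidate 7: (m,n)=(-2,-3) → π∥ = -2-3·λ ≈ -14.7082, π⊥ = -2-3·λ' ≈ -1.2918 ∈ [-1.7, -0.7) ⇒ IN Λ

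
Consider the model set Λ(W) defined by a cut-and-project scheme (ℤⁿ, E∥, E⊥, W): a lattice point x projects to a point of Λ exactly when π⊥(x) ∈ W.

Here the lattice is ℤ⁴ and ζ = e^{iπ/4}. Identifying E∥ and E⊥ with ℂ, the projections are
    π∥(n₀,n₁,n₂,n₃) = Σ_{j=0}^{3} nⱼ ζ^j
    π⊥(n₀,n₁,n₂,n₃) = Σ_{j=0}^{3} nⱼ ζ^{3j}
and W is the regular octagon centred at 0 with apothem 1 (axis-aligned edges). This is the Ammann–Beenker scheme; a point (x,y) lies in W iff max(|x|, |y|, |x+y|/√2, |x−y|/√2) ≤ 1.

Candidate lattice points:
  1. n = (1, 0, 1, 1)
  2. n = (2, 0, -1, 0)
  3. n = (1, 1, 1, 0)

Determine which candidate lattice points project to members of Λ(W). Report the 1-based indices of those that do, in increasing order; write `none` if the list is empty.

3

Internal map: ζ^{3j} for j=0..3 gives (1,0), (−√2/2,√2/2), (0,−1), (√2/2,√2/2).
#1 (1, 0, 1, 1): internal (1.70711, -0.29289); octagon support 1.70711 vs apothem 1 → ∉ W
#2 (2, 0, -1, 0): internal (2.00000, 1.00000); octagon support 2.12132 vs apothem 1 → ∉ W
#3 (1, 1, 1, 0): internal (0.29289, -0.29289); octagon support 0.41421 vs apothem 1 → ∈ W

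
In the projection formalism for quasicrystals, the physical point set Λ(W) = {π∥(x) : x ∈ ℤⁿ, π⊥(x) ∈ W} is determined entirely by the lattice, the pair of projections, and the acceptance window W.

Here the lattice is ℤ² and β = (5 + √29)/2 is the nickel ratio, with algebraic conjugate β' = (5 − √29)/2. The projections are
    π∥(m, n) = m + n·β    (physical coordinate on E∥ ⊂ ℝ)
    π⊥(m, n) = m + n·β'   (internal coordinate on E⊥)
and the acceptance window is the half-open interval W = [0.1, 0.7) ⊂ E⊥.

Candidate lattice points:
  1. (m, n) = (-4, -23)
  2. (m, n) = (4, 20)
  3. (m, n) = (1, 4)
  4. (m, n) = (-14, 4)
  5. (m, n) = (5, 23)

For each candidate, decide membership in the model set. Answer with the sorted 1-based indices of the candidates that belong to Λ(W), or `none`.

β' = (5−√29)/2 ≈ -0.19258.
#1 (-4,-23): internal coord -4 + (-23)·β' = +0.42940; +0.42940 ∈ [0.1, 0.7) → IN Λ
#2 (4,20): internal coord 4 + (20)·β' = +0.14835; +0.14835 ∈ [0.1, 0.7) → IN Λ
#3 (1,4): internal coord 1 + (4)·β' = +0.22967; +0.22967 ∈ [0.1, 0.7) → IN Λ
#4 (-14,4): internal coord -14 + (4)·β' = -14.77033; -14.77033 ∉ [0.1, 0.7) → out
#5 (5,23): internal coord 5 + (23)·β' = +0.57060; +0.57060 ∈ [0.1, 0.7) → IN Λ

1, 2, 3, 5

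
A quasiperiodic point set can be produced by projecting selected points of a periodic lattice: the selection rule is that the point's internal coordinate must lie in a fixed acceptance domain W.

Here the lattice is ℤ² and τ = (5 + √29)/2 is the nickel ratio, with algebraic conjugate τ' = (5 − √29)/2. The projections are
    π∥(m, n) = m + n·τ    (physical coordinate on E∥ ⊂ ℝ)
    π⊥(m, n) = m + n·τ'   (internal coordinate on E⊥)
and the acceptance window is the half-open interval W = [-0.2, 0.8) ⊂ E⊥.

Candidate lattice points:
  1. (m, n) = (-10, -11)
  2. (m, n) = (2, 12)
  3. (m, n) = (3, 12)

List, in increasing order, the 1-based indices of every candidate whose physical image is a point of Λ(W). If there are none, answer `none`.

3

Compute τ' = (5−√29)/2 = -0.19258, so π⊥(m,n) = m -0.19258·n.
[1] lift (-10,-11): star map gives -7.88159; window check -0.2 ≤ -7.88159 < 0.8 is false → out
[2] lift (2,12): star map gives -0.31099; window check -0.2 ≤ -0.31099 < 0.8 is false → out
[3] lift (3,12): star map gives 0.68901; window check -0.2 ≤ 0.68901 < 0.8 is true → IN Λ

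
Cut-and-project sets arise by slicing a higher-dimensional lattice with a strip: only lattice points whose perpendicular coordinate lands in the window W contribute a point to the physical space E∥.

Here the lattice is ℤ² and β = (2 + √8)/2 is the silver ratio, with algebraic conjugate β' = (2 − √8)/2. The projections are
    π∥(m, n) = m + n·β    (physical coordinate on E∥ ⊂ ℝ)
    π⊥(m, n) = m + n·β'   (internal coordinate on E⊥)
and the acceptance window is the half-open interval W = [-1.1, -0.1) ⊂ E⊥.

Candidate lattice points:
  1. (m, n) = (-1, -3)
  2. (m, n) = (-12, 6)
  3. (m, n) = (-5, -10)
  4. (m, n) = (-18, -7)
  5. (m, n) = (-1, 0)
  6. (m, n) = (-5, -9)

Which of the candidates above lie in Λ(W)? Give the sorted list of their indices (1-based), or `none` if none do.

3, 5

Numerically β ≈ 2.4142 and β' = −1/β ≈ -0.4142.
#1 (-1,-3): internal coord -1 + (-3)·β' = +0.2426; +0.2426 ∉ [-1.1, -0.1) → out
#2 (-12,6): internal coord -12 + (6)·β' = -14.4853; -14.4853 ∉ [-1.1, -0.1) → out
#3 (-5,-10): internal coord -5 + (-10)·β' = -0.8579; -0.8579 ∈ [-1.1, -0.1) → IN Λ
#4 (-18,-7): internal coord -18 + (-7)·β' = -15.1005; -15.1005 ∉ [-1.1, -0.1) → out
#5 (-1,0): internal coord -1 + (0)·β' = -1.0000; -1.0000 ∈ [-1.1, -0.1) → IN Λ
#6 (-5,-9): internal coord -5 + (-9)·β' = -1.2721; -1.2721 ∉ [-1.1, -0.1) → out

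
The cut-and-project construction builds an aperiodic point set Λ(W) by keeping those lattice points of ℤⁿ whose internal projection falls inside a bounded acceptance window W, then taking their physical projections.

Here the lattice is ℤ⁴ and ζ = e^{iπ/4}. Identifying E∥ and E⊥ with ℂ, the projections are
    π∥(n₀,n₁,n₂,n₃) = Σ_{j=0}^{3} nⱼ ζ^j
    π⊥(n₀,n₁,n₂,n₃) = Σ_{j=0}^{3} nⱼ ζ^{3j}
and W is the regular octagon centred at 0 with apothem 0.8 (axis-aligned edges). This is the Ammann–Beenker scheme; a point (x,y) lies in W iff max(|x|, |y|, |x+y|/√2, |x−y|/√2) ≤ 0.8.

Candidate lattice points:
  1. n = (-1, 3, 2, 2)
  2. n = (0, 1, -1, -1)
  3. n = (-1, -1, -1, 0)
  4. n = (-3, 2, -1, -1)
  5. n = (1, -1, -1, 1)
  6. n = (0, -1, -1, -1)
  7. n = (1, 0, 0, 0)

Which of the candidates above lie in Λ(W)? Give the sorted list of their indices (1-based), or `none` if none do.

3, 6

π⊥(n) = n₀ + n₁ζ³ + n₂ζ⁶ + n₃ζ⁹ where ζ = e^{iπ/4}.
#1 (-1, 3, 2, 2): internal (-1.70711, 1.53553); octagon support 2.29289 vs apothem 0.8 → ∉ W
#2 (0, 1, -1, -1): internal (-1.41421, 1.00000); octagon support 1.70711 vs apothem 0.8 → ∉ W
#3 (-1, -1, -1, 0): internal (-0.29289, 0.29289); octagon support 0.41421 vs apothem 0.8 → ∈ W
#4 (-3, 2, -1, -1): internal (-5.12132, 1.70711); octagon support 5.12132 vs apothem 0.8 → ∉ W
#5 (1, -1, -1, 1): internal (2.41421, 1.00000); octagon support 2.41421 vs apothem 0.8 → ∉ W
#6 (0, -1, -1, -1): internal (0.00000, -0.41421); octagon support 0.41421 vs apothem 0.8 → ∈ W
#7 (1, 0, 0, 0): internal (1.00000, 0.00000); octagon support 1.00000 vs apothem 0.8 → ∉ W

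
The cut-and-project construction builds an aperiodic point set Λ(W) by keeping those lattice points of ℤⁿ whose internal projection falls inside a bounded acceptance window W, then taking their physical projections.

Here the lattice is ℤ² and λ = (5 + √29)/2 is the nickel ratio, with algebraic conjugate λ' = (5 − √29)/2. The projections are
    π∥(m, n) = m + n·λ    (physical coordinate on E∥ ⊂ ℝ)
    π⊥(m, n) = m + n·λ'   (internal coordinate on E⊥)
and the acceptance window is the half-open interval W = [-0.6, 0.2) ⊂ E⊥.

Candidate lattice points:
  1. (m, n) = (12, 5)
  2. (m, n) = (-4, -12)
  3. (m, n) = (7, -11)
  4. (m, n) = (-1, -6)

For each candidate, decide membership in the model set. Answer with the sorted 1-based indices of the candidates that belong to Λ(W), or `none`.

4

Numerically λ ≈ 5.19258 and λ' = −1/λ ≈ -0.19258.
#1 (12,5): internal coord 12 + (5)·λ' = +11.03709; +11.03709 ∉ [-0.6, 0.2) → out
#2 (-4,-12): internal coord -4 + (-12)·λ' = -1.68901; -1.68901 ∉ [-0.6, 0.2) → out
#3 (7,-11): internal coord 7 + (-11)·λ' = +9.11841; +9.11841 ∉ [-0.6, 0.2) → out
#4 (-1,-6): internal coord -1 + (-6)·λ' = +0.15549; +0.15549 ∈ [-0.6, 0.2) → IN Λ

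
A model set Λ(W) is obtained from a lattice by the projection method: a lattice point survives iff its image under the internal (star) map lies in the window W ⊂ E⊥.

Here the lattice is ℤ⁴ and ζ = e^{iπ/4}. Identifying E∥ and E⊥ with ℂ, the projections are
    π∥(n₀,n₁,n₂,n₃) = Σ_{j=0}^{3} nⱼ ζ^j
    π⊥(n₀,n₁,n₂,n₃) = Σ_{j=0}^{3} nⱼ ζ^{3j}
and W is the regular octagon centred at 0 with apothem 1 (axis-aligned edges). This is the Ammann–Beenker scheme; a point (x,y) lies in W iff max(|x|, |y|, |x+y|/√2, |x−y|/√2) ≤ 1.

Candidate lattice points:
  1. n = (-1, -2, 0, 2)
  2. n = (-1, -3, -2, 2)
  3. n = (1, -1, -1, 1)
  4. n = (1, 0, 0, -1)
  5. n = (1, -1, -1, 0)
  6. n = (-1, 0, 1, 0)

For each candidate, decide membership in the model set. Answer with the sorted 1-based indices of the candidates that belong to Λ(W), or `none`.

Internal map: ζ^{3j} for j=0..3 gives (1,0), (−√2/2,√2/2), (0,−1), (√2/2,√2/2).
candidate 1: n = (-1, -2, 0, 2) → π⊥ ≈ (+1.82843, +0.00000); max(|x|,|y|,|x±y|/√2) = 1.82843 > 1 ⇒ ∉ W
candidate 2: n = (-1, -3, -2, 2) → π⊥ ≈ (+2.53553, +1.29289); max(|x|,|y|,|x±y|/√2) = 2.70711 > 1 ⇒ ∉ W
candidate 3: n = (1, -1, -1, 1) → π⊥ ≈ (+2.41421, +1.00000); max(|x|,|y|,|x±y|/√2) = 2.41421 > 1 ⇒ ∉ W
candidate 4: n = (1, 0, 0, -1) → π⊥ ≈ (+0.29289, -0.70711); max(|x|,|y|,|x±y|/√2) = 0.70711 ≤ 1 ⇒ ∈ W
candidate 5: n = (1, -1, -1, 0) → π⊥ ≈ (+1.70711, +0.29289); max(|x|,|y|,|x±y|/√2) = 1.70711 > 1 ⇒ ∉ W
candidate 6: n = (-1, 0, 1, 0) → π⊥ ≈ (-1.00000, -1.00000); max(|x|,|y|,|x±y|/√2) = 1.41421 > 1 ⇒ ∉ W

4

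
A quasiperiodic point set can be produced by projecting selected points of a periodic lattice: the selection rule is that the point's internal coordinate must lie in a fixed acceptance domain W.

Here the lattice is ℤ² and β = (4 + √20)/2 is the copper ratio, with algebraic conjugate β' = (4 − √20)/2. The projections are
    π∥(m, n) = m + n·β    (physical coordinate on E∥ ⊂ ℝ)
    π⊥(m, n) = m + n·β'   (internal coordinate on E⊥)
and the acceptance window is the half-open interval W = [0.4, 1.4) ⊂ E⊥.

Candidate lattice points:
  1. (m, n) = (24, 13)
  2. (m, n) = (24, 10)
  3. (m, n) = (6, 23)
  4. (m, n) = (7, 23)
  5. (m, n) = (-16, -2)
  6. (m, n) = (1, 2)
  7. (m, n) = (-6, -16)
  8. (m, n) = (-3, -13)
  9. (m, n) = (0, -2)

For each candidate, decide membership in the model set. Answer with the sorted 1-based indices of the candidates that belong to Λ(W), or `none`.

3, 6, 9

β' = (4−√20)/2 ≈ -0.2361.
#1 (24,13): internal coord 24 + (13)·β' = +20.9311; +20.9311 ∉ [0.4, 1.4) → out
#2 (24,10): internal coord 24 + (10)·β' = +21.6393; +21.6393 ∉ [0.4, 1.4) → out
#3 (6,23): internal coord 6 + (23)·β' = +0.5704; +0.5704 ∈ [0.4, 1.4) → IN Λ
#4 (7,23): internal coord 7 + (23)·β' = +1.5704; +1.5704 ∉ [0.4, 1.4) → out
#5 (-16,-2): internal coord -16 + (-2)·β' = -15.5279; -15.5279 ∉ [0.4, 1.4) → out
#6 (1,2): internal coord 1 + (2)·β' = +0.5279; +0.5279 ∈ [0.4, 1.4) → IN Λ
#7 (-6,-16): internal coord -6 + (-16)·β' = -2.2229; -2.2229 ∉ [0.4, 1.4) → out
#8 (-3,-13): internal coord -3 + (-13)·β' = +0.0689; +0.0689 ∉ [0.4, 1.4) → out
#9 (0,-2): internal coord 0 + (-2)·β' = +0.4721; +0.4721 ∈ [0.4, 1.4) → IN Λ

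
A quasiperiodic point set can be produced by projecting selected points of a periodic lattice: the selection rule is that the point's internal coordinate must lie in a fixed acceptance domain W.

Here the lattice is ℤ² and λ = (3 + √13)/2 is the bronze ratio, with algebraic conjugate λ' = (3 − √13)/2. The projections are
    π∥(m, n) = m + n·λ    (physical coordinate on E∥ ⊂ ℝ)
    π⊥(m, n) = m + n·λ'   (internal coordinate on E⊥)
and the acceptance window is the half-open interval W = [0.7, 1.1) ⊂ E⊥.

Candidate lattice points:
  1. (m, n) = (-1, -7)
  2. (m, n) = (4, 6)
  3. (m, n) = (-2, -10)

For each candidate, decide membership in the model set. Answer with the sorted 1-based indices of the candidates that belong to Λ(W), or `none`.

Compute λ' = (3−√13)/2 = -0.302776, so π⊥(m,n) = m -0.302776·n.
#1 (-1,-7): internal coord -1 + (-7)·λ' = +1.119429; +1.119429 ∉ [0.7, 1.1) → out
#2 (4,6): internal coord 4 + (6)·λ' = +2.183346; +2.183346 ∉ [0.7, 1.1) → out
#3 (-2,-10): internal coord -2 + (-10)·λ' = +1.027756; +1.027756 ∈ [0.7, 1.1) → IN Λ

3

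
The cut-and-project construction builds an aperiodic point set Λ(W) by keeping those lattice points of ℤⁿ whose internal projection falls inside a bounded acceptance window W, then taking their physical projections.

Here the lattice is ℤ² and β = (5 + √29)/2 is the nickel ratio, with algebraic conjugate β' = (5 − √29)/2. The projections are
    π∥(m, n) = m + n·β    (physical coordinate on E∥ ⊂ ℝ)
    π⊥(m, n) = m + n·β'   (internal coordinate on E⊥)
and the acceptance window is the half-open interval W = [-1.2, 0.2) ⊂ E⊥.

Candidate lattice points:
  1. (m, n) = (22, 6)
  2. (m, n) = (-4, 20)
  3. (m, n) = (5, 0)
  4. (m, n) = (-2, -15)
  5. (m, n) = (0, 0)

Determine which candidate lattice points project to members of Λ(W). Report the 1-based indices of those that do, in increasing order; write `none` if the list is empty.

5

Compute β' = (5−√29)/2 = -0.19258, so π⊥(m,n) = m -0.19258·n.
candidate 1: (m,n)=(22,6) → π∥ = 22+6·β ≈ 53.15549, π⊥ = 22+6·β' ≈ 20.84451 ∉ [-1.2, 0.2) ⇒ out
candidate 2: (m,n)=(-4,20) → π∥ = -4+20·β ≈ 99.85165, π⊥ = -4+20·β' ≈ -7.85165 ∉ [-1.2, 0.2) ⇒ out
candidate 3: (m,n)=(5,0) → π∥ = 5+0·β ≈ 5.00000, π⊥ = 5+0·β' ≈ 5.00000 ∉ [-1.2, 0.2) ⇒ out
candidate 4: (m,n)=(-2,-15) → π∥ = -2-15·β ≈ -79.88874, π⊥ = -2-15·β' ≈ 0.88874 ∉ [-1.2, 0.2) ⇒ out
candidate 5: (m,n)=(0,0) → π∥ = 0+0·β ≈ 0.00000, π⊥ = 0+0·β' ≈ 0.00000 ∈ [-1.2, 0.2) ⇒ IN Λ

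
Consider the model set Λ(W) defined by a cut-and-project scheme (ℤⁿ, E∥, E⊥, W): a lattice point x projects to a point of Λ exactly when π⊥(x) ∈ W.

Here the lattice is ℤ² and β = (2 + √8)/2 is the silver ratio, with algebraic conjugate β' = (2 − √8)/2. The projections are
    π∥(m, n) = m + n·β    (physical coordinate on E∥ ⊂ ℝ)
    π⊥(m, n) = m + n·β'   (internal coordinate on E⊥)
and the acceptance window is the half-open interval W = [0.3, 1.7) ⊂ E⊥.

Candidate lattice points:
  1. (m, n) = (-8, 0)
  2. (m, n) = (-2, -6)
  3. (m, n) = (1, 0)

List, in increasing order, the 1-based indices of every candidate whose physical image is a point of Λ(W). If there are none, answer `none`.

β' = (2−√8)/2 ≈ -0.4142.
candidate 1: (m,n)=(-8,0) → π∥ = -8+0·β ≈ -8.0000, π⊥ = -8+0·β' ≈ -8.0000 ∉ [0.3, 1.7) ⇒ out
candidate 2: (m,n)=(-2,-6) → π∥ = -2-6·β ≈ -16.4853, π⊥ = -2-6·β' ≈ 0.4853 ∈ [0.3, 1.7) ⇒ IN Λ
candidate 3: (m,n)=(1,0) → π∥ = 1+0·β ≈ 1.0000, π⊥ = 1+0·β' ≈ 1.0000 ∈ [0.3, 1.7) ⇒ IN Λ

2, 3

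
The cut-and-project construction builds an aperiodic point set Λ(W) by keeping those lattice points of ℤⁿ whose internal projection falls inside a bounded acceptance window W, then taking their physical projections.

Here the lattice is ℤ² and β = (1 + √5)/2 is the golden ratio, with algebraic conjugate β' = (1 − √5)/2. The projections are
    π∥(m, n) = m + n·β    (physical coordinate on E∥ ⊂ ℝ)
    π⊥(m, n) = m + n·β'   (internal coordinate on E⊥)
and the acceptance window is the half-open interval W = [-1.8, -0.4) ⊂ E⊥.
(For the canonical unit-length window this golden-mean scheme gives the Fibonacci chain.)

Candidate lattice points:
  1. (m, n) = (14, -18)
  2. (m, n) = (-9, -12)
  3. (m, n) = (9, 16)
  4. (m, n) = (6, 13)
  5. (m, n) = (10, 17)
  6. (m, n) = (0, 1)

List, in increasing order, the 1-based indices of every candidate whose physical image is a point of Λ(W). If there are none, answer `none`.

2, 3, 5, 6

β' = (1−√5)/2 ≈ -0.618034.
candidate 1: (m,n)=(14,-18) → π∥ = 14-18·β ≈ -15.124612, π⊥ = 14-18·β' ≈ 25.124612 ∉ [-1.8, -0.4) ⇒ out
candidate 2: (m,n)=(-9,-12) → π∥ = -9-12·β ≈ -28.416408, π⊥ = -9-12·β' ≈ -1.583592 ∈ [-1.8, -0.4) ⇒ IN Λ
candidate 3: (m,n)=(9,16) → π∥ = 9+16·β ≈ 34.888544, π⊥ = 9+16·β' ≈ -0.888544 ∈ [-1.8, -0.4) ⇒ IN Λ
candidate 4: (m,n)=(6,13) → π∥ = 6+13·β ≈ 27.034442, π⊥ = 6+13·β' ≈ -2.034442 ∉ [-1.8, -0.4) ⇒ out
candidate 5: (m,n)=(10,17) → π∥ = 10+17·β ≈ 37.506578, π⊥ = 10+17·β' ≈ -0.506578 ∈ [-1.8, -0.4) ⇒ IN Λ
candidate 6: (m,n)=(0,1) → π∥ = 0+1·β ≈ 1.618034, π⊥ = 0+1·β' ≈ -0.618034 ∈ [-1.8, -0.4) ⇒ IN Λ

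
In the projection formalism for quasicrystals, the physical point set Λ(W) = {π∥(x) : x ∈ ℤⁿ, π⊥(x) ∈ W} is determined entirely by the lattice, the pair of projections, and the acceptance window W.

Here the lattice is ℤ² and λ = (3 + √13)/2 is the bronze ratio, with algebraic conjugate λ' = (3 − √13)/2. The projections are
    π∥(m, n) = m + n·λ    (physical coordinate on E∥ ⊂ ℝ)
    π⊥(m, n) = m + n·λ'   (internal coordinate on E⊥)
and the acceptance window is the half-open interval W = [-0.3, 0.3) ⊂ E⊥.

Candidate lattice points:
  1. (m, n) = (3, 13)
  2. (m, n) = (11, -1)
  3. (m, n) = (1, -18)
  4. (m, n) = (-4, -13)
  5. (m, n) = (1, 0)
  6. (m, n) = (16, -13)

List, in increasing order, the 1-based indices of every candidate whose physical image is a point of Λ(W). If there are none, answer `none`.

4

λ' = (3−√13)/2 ≈ -0.30278.
candidate 1: (m,n)=(3,13) → π∥ = 3+13·λ ≈ 45.93608, π⊥ = 3+13·λ' ≈ -0.93608 ∉ [-0.3, 0.3) ⇒ out
candidate 2: (m,n)=(11,-1) → π∥ = 11-1·λ ≈ 7.69722, π⊥ = 11-1·λ' ≈ 11.30278 ∉ [-0.3, 0.3) ⇒ out
candidate 3: (m,n)=(1,-18) → π∥ = 1-18·λ ≈ -58.44996, π⊥ = 1-18·λ' ≈ 6.44996 ∉ [-0.3, 0.3) ⇒ out
candidate 4: (m,n)=(-4,-13) → π∥ = -4-13·λ ≈ -46.93608, π⊥ = -4-13·λ' ≈ -0.06392 ∈ [-0.3, 0.3) ⇒ IN Λ
candidate 5: (m,n)=(1,0) → π∥ = 1+0·λ ≈ 1.00000, π⊥ = 1+0·λ' ≈ 1.00000 ∉ [-0.3, 0.3) ⇒ out
candidate 6: (m,n)=(16,-13) → π∥ = 16-13·λ ≈ -26.93608, π⊥ = 16-13·λ' ≈ 19.93608 ∉ [-0.3, 0.3) ⇒ out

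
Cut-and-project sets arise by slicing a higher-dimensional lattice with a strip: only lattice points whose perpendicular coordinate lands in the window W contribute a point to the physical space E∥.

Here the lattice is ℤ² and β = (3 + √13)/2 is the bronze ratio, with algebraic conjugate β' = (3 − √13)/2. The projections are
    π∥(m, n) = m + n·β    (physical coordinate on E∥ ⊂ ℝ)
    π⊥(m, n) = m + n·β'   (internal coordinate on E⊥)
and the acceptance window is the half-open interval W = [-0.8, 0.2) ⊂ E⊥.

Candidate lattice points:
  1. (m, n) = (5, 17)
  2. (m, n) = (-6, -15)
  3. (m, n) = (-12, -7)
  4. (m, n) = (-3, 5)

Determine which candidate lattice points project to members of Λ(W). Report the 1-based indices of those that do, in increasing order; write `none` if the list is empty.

Numerically β ≈ 3.302776 and β' = −1/β ≈ -0.302776.
[1] lift (5,17): star map gives -0.147186; window check -0.8 ≤ -0.147186 < 0.2 is true → IN Λ
[2] lift (-6,-15): star map gives -1.458365; window check -0.8 ≤ -1.458365 < 0.2 is false → out
[3] lift (-12,-7): star map gives -9.880571; window check -0.8 ≤ -9.880571 < 0.2 is false → out
[4] lift (-3,5): star map gives -4.513878; window check -0.8 ≤ -4.513878 < 0.2 is false → out

1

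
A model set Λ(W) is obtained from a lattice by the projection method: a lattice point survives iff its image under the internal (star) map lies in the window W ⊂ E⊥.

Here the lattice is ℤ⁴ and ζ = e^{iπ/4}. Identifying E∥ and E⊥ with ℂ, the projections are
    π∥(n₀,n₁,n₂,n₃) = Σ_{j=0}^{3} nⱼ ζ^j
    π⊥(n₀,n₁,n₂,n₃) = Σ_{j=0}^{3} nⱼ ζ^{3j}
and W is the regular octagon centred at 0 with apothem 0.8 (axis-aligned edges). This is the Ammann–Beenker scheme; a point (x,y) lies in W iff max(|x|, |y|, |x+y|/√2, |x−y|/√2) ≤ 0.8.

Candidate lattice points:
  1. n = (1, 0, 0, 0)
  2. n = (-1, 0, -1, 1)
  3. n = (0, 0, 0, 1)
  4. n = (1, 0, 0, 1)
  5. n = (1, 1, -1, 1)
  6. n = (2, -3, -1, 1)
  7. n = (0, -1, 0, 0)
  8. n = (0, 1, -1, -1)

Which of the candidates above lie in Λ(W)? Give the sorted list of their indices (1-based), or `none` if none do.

With ζ = e^{iπ/4} the internal vectors are ζ^0,ζ^3,ζ^6,ζ^9.
#1 (1, 0, 0, 0): internal (1.000000, 0.000000); octagon support 1.000000 vs apothem 0.8 → ∉ W
#2 (-1, 0, -1, 1): internal (-0.292893, 1.707107); octagon support 1.707107 vs apothem 0.8 → ∉ W
#3 (0, 0, 0, 1): internal (0.707107, 0.707107); octagon support 1.000000 vs apothem 0.8 → ∉ W
#4 (1, 0, 0, 1): internal (1.707107, 0.707107); octagon support 1.707107 vs apothem 0.8 → ∉ W
#5 (1, 1, -1, 1): internal (1.000000, 2.414214); octagon support 2.414214 vs apothem 0.8 → ∉ W
#6 (2, -3, -1, 1): internal (4.828427, -0.414214); octagon support 4.828427 vs apothem 0.8 → ∉ W
#7 (0, -1, 0, 0): internal (0.707107, -0.707107); octagon support 1.000000 vs apothem 0.8 → ∉ W
#8 (0, 1, -1, -1): internal (-1.414214, 1.000000); octagon support 1.707107 vs apothem 0.8 → ∉ W

none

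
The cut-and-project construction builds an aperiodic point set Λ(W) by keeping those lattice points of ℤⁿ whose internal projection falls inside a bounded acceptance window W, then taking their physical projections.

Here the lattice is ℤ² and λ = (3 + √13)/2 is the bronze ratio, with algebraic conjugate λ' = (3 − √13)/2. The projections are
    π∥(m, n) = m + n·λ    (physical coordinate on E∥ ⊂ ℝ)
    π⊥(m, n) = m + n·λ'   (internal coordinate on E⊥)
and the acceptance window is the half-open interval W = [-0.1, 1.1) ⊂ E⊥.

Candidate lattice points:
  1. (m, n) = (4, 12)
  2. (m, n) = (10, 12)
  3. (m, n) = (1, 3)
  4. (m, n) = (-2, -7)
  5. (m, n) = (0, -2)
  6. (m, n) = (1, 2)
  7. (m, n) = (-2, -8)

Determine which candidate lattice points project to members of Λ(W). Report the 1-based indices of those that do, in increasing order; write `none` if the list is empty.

Compute λ' = (3−√13)/2 = -0.30278, so π⊥(m,n) = m -0.30278·n.
[1] lift (4,12): star map gives 0.36669; window check -0.1 ≤ 0.36669 < 1.1 is true → IN Λ
[2] lift (10,12): star map gives 6.36669; window check -0.1 ≤ 6.36669 < 1.1 is false → out
[3] lift (1,3): star map gives 0.09167; window check -0.1 ≤ 0.09167 < 1.1 is true → IN Λ
[4] lift (-2,-7): star map gives 0.11943; window check -0.1 ≤ 0.11943 < 1.1 is true → IN Λ
[5] lift (0,-2): star map gives 0.60555; window check -0.1 ≤ 0.60555 < 1.1 is true → IN Λ
[6] lift (1,2): star map gives 0.39445; window check -0.1 ≤ 0.39445 < 1.1 is true → IN Λ
[7] lift (-2,-8): star map gives 0.42221; window check -0.1 ≤ 0.42221 < 1.1 is true → IN Λ

1, 3, 4, 5, 6, 7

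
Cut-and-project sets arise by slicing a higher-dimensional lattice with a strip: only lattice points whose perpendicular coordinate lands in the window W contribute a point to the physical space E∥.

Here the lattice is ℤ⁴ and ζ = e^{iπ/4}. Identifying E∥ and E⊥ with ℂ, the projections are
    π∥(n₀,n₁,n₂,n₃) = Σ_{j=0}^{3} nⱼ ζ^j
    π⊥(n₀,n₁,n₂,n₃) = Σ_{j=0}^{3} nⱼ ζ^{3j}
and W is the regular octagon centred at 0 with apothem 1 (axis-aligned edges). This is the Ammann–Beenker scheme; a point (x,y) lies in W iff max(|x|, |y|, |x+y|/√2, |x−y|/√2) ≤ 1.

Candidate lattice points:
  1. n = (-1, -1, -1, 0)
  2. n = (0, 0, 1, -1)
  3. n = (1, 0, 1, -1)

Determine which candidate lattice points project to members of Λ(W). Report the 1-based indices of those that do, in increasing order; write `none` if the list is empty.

With ζ = e^{iπ/4} the internal vectors are ζ^0,ζ^3,ζ^6,ζ^9.
candidate 1: n = (-1, -1, -1, 0) → π⊥ ≈ (-0.2929, +0.2929); max(|x|,|y|,|x±y|/√2) = 0.4142 ≤ 1 ⇒ ∈ W
candidate 2: n = (0, 0, 1, -1) → π⊥ ≈ (-0.7071, -1.7071); max(|x|,|y|,|x±y|/√2) = 1.7071 > 1 ⇒ ∉ W
candidate 3: n = (1, 0, 1, -1) → π⊥ ≈ (+0.2929, -1.7071); max(|x|,|y|,|x±y|/√2) = 1.7071 > 1 ⇒ ∉ W

1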